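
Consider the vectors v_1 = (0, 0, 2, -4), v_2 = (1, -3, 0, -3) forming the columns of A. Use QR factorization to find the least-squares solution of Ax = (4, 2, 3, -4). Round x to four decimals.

x = (1.2627, -0.2712)

q_1 = v_1/‖v_1‖ = (0, 0, 2, -4)/4.4721 = (0.0000, 0.0000, 0.4472, -0.8944).
r_{12} = q_1·v_2 = 2.6833.
u_2 = v_2 − 2.6833·q_1 = (1.0000, -3.0000, -1.2000, -0.6000).
‖u_2‖ = 3.4351, so q_2 = (0.2911, -0.8733, -0.3493, -0.1747).
Qᵀb = (4.9193, -0.9316).
Back-substitute: x_2 = -0.9316/3.4351 = -0.2712.
x_1 = (4.9193 − 2.6833·(-0.2712))/4.4721 = 1.2627.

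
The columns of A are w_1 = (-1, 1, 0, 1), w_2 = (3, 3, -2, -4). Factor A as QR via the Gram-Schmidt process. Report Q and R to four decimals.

w_1 = (-1, 1, 0, 1); ‖w_1‖ = 1.7321, so q_1 = (-0.5774, 0.5774, 0.0000, 0.5774).
q_1·w_2 = (-0.5774)·3 + 0.5774·3 + 0.0000·(-2) + 0.5774·(-4) = -2.3094.
u_2 = w_2 + 2.3094·q_1 = (1.6667, 4.3333, -2.0000, -2.6667).
‖u_2‖ = 5.7155, so q_2 = (0.2916, 0.7582, -0.3499, -0.4666).

Q = [[-0.5774, 0.2916], [0.5774, 0.7582], [0.0000, -0.3499], [0.5774, -0.4666]], R = [[1.7321, -2.3094], [0.0000, 5.7155]]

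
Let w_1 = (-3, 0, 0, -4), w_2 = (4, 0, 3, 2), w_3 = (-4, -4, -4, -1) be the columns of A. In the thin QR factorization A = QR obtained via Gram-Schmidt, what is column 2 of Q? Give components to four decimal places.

e_1 = w_1/‖w_1‖ = (-3, 0, 0, -4)/5.0000 = (-0.6000, 0.0000, 0.0000, -0.8000).
r_{12} = e_1·w_2 = -4.0000.
u_2 = w_2 + 4.0000·e_1 = (1.6000, 0.0000, 3.0000, -1.2000).
‖u_2‖ = 3.6056, so e_2 = (0.4438, 0.0000, 0.8321, -0.3328).

e_2 = (0.4438, 0.0000, 0.8321, -0.3328)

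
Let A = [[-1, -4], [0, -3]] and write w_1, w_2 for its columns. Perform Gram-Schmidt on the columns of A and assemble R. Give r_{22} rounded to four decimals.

r_{22} = 3.0000

w_1 = (-1, 0); ‖w_1‖ = 1.0000, so q_1 = (-1.0000, 0.0000).
q_1·w_2 = (-1.0000)·(-4) + 0.0000·(-3) = 4.0000.
u_2 = w_2 − 4.0000·q_1 = (0.0000, -3.0000).
r_{22} = ‖u_2‖ = 3.0000.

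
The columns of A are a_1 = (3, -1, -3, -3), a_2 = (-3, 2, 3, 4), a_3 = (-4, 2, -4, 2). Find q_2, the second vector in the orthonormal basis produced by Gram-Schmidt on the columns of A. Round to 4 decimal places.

a_1 = (3, -1, -3, -3); ‖a_1‖ = 5.2915, so q_1 = (0.5669, -0.1890, -0.5669, -0.5669).
q_1·a_2 = 0.5669·(-3) + (-0.1890)·2 + (-0.5669)·3 + (-0.5669)·4 = -6.0474.
u_2 = a_2 + 6.0474·q_1 = (0.4286, 0.8571, -0.4286, 0.5714).
‖u_2‖ = 1.1952, so q_2 = (0.3586, 0.7171, -0.3586, 0.4781).

q_2 = (0.3586, 0.7171, -0.3586, 0.4781)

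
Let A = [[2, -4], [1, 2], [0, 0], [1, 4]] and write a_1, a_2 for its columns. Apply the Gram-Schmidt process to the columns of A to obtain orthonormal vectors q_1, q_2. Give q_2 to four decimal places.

a_1 = (2, 1, 0, 1); ‖a_1‖ = 2.4495, so q_1 = (0.8165, 0.4082, 0.0000, 0.4082).
q_1·a_2 = 0.8165·(-4) + 0.4082·2 + 0.0000·0 + 0.4082·4 = -0.8165.
u_2 = a_2 + 0.8165·q_1 = (-3.3333, 2.3333, 0.0000, 4.3333).
‖u_2‖ = 5.9442, so q_2 = (-0.5608, 0.3925, 0.0000, 0.7290).

q_2 = (-0.5608, 0.3925, 0.0000, 0.7290)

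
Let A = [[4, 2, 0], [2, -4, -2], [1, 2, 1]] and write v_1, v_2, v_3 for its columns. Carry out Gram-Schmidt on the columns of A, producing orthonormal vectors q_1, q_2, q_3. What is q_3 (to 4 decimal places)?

v_1 = (4, 2, 1); ‖v_1‖ = 4.5826, so q_1 = (0.8729, 0.4364, 0.2182).
q_1·v_2 = 0.8729·2 + 0.4364·(-4) + 0.2182·2 = 0.4364.
u_2 = v_2 − 0.4364·q_1 = (1.6190, -4.1905, 1.9048).
‖u_2‖ = 4.8795, so q_2 = (0.3318, -0.8588, 0.3904).
q_1·v_3 = 0.8729·0 + 0.4364·(-2) + 0.2182·1 = -0.6547; q_2·v_3 = 0.3318·0 + (-0.8588)·(-2) + 0.3904·1 = 2.1079.
u_3 = v_3 + 0.6547·q_1 − 2.1079·q_2 = (-0.1280, 0.0960, 0.3200).
‖u_3‖ = 0.3578, so q_3 = (-0.3578, 0.2683, 0.8944).

q_3 = (-0.3578, 0.2683, 0.8944)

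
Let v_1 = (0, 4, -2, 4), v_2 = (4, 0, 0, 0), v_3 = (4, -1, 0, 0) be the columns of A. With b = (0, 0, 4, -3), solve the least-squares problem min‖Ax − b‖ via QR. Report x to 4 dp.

x = (-1.0000, 4.0000, -4.0000)

e_1 = v_1/‖v_1‖ = (0, 4, -2, 4)/6.0000 = (0.0000, 0.6667, -0.3333, 0.6667).
r_{12} = e_1·v_2 = 0.0000.
u_2 = v_2 + 0.0000·e_1 = (4.0000, 0.0000, 0.0000, 0.0000).
‖u_2‖ = 4.0000, so e_2 = (1.0000, 0.0000, 0.0000, 0.0000).
r_{13} = e_1·v_3 = -0.6667; r_{23} = e_2·v_3 = 4.0000.
u_3 = v_3 + 0.6667·e_1 − 4.0000·e_2 = (0.0000, -0.5556, -0.2222, 0.4444).
‖u_3‖ = 0.7454, so e_3 = (0.0000, -0.7454, -0.2981, 0.5963).
Qᵀb = (-3.3333, 0.0000, -2.9814).
Back-substitute: x_3 = -2.9814/0.7454 = -4.0000.
x_2 = (0.0000 − 4.0000·(-4.0000))/4.0000 = 4.0000.
x_1 = (-3.3333 + 0.0000·4.0000 + 0.6667·(-4.0000))/6.0000 = -1.0000.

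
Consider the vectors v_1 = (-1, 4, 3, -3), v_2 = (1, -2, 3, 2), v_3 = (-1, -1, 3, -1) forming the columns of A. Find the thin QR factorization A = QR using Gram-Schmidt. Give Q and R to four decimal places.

Q = [[-0.1690, 0.2011, -0.5816], [0.6761, -0.3190, -0.6205], [0.5071, 0.8531, 0.1215], [-0.5071, 0.3606, -0.5119]], R = [[5.9161, -1.0142, 1.5213], [0.0000, 4.1196, 2.3164], [0.0000, 0.0000, 2.0784]]

v_1 = (-1, 4, 3, -3); ‖v_1‖ = 5.9161, so q_1 = (-0.1690, 0.6761, 0.5071, -0.5071).
q_1·v_2 = (-0.1690)·1 + 0.6761·(-2) + 0.5071·3 + (-0.5071)·2 = -1.0142.
u_2 = v_2 + 1.0142·q_1 = (0.8286, -1.3143, 3.5143, 1.4857).
‖u_2‖ = 4.1196, so q_2 = (0.2011, -0.3190, 0.8531, 0.3606).
q_1·v_3 = (-0.1690)·(-1) + 0.6761·(-1) + 0.5071·3 + (-0.5071)·(-1) = 1.5213; q_2·v_3 = 0.2011·(-1) + (-0.3190)·(-1) + 0.8531·3 + 0.3606·(-1) = 2.3164.
u_3 = v_3 − 1.5213·q_1 − 2.3164·q_2 = (-1.2088, -1.2896, 0.2525, -1.0640).
‖u_3‖ = 2.0784, so q_3 = (-0.5816, -0.6205, 0.1215, -0.5119).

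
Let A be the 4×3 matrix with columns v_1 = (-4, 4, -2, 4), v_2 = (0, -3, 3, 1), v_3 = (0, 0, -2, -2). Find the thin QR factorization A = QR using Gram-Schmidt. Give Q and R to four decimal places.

e_1 = v_1/‖v_1‖ = (-4, 4, -2, 4)/7.2111 = (-0.5547, 0.5547, -0.2774, 0.5547).
r_{12} = e_1·v_2 = -1.9415.
u_2 = v_2 + 1.9415·e_1 = (-1.0769, -1.9231, 2.4615, 2.0769).
‖u_2‖ = 3.9027, so e_2 = (-0.2759, -0.4928, 0.6307, 0.5322).
r_{13} = e_1·v_3 = -0.5547; r_{23} = e_2·v_3 = -2.3258.
u_3 = v_3 + 0.5547·e_1 + 2.3258·e_2 = (-0.9495, -0.8384, -0.6869, -0.4545).
‖u_3‖ = 1.5109, so e_3 = (-0.6284, -0.5549, -0.4546, -0.3008).

Q = [[-0.5547, -0.2759, -0.6284], [0.5547, -0.4928, -0.5549], [-0.2774, 0.6307, -0.4546], [0.5547, 0.5322, -0.3008]], R = [[7.2111, -1.9415, -0.5547], [0.0000, 3.9027, -2.3258], [0.0000, 0.0000, 1.5109]]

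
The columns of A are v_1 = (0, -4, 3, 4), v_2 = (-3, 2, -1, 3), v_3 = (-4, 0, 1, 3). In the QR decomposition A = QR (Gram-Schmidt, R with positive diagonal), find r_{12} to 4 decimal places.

r_{12} = 0.1562

v_1 = (0, -4, 3, 4); ‖v_1‖ = 6.4031, so e_1 = (0.0000, -0.6247, 0.4685, 0.6247).
r_{12} = e_1·v_2 = 0.1562.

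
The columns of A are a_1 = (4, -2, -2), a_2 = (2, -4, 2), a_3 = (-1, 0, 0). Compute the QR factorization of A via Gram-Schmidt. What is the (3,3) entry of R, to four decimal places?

a_1 = (4, -2, -2); ‖a_1‖ = 4.8990, so e_1 = (0.8165, -0.4082, -0.4082).
e_1·a_2 = 0.8165·2 + (-0.4082)·(-4) + (-0.4082)·2 = 2.4495.
u_2 = a_2 − 2.4495·e_1 = (0.0000, -3.0000, 3.0000).
‖u_2‖ = 4.2426, so e_2 = (0.0000, -0.7071, 0.7071).
e_1·a_3 = 0.8165·(-1) + (-0.4082)·0 + (-0.4082)·0 = -0.8165; e_2·a_3 = (0.0000)·(-1) + (-0.7071)·0 + 0.7071·0 = 0.0000.
u_3 = a_3 + 0.8165·e_1 − 0.0000·e_2 = (-0.3333, -0.3333, -0.3333).
r_{33} = ‖u_3‖ = 0.5774.

r_{33} = 0.5774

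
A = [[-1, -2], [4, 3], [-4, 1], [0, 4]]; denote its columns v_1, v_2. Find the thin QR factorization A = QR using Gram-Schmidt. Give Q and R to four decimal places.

Q = [[-0.1741, -0.3268], [0.6963, 0.3443], [-0.6963, 0.4260], [0.0000, 0.7702]], R = [[5.7446, 1.7408], [0.0000, 5.1932]]

v_1 = (-1, 4, -4, 0); ‖v_1‖ = 5.7446, so q_1 = (-0.1741, 0.6963, -0.6963, 0.0000).
q_1·v_2 = (-0.1741)·(-2) + 0.6963·3 + (-0.6963)·1 + 0.0000·4 = 1.7408.
u_2 = v_2 − 1.7408·q_1 = (-1.6970, 1.7879, 2.2121, 4.0000).
‖u_2‖ = 5.1932, so q_2 = (-0.3268, 0.3443, 0.4260, 0.7702).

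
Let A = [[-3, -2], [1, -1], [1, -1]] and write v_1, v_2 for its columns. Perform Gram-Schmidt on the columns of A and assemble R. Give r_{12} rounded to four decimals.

e_1 = v_1/‖v_1‖ = (-3, 1, 1)/3.3166 = (-0.9045, 0.3015, 0.3015).
r_{12} = e_1·v_2 = 1.2060.

r_{12} = 1.2060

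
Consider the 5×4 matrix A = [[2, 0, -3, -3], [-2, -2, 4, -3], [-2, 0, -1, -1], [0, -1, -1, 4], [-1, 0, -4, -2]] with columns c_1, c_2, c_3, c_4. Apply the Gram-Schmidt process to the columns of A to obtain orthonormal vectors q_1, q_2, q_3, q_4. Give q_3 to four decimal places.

q_1 = c_1/‖c_1‖ = (2, -2, -2, 0, -1)/3.6056 = (0.5547, -0.5547, -0.5547, 0.0000, -0.2774).
r_{12} = q_1·c_2 = 1.1094.
u_2 = c_2 − 1.1094·q_1 = (-0.6154, -1.3846, 0.6154, -1.0000, 0.3077).
‖u_2‖ = 1.9415, so q_2 = (-0.3170, -0.7132, 0.3170, -0.5151, 0.1585).
r_{13} = q_1·c_3 = -2.2188; r_{23} = q_2·c_3 = -2.3377.
u_3 = c_3 + 2.2188·q_1 + 2.3377·q_2 = (-2.5102, 1.1020, -1.4898, -2.2041, -4.2449).
‖u_3‖ = 5.7107, so q_3 = (-0.4396, 0.1930, -0.2609, -0.3860, -0.7433).

q_3 = (-0.4396, 0.1930, -0.2609, -0.3860, -0.7433)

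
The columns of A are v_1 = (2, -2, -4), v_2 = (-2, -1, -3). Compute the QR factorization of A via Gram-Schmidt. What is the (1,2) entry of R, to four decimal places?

q_1 = v_1/‖v_1‖ = (2, -2, -4)/4.8990 = (0.4082, -0.4082, -0.8165).
r_{12} = q_1·v_2 = 2.0412.

r_{12} = 2.0412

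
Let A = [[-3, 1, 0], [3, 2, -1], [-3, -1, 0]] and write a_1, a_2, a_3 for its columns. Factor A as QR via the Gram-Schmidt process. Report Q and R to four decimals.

a_1 = (-3, 3, -3); ‖a_1‖ = 5.1962, so q_1 = (-0.5774, 0.5774, -0.5774).
q_1·a_2 = (-0.5774)·1 + 0.5774·2 + (-0.5774)·(-1) = 1.1547.
u_2 = a_2 − 1.1547·q_1 = (1.6667, 1.3333, -0.3333).
‖u_2‖ = 2.1602, so q_2 = (0.7715, 0.6172, -0.1543).
q_1·a_3 = (-0.5774)·0 + 0.5774·(-1) + (-0.5774)·0 = -0.5774; q_2·a_3 = 0.7715·0 + 0.6172·(-1) + (-0.1543)·0 = -0.6172.
u_3 = a_3 + 0.5774·q_1 + 0.6172·q_2 = (0.1429, -0.2857, -0.4286).
‖u_3‖ = 0.5345, so q_3 = (0.2673, -0.5345, -0.8018).

Q = [[-0.5774, 0.7715, 0.2673], [0.5774, 0.6172, -0.5345], [-0.5774, -0.1543, -0.8018]], R = [[5.1962, 1.1547, -0.5774], [0.0000, 2.1602, -0.6172], [0.0000, 0.0000, 0.5345]]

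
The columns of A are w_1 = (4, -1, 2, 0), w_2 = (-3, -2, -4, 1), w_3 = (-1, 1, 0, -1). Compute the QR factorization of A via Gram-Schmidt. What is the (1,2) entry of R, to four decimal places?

w_1 = (4, -1, 2, 0); ‖w_1‖ = 4.5826, so e_1 = (0.8729, -0.2182, 0.4364, 0.0000).
r_{12} = e_1·w_2 = -3.9279.

r_{12} = -3.9279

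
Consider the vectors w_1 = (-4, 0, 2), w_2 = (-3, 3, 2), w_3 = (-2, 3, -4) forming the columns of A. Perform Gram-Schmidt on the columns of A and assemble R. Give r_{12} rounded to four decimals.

r_{12} = 3.5777

w_1 = (-4, 0, 2); ‖w_1‖ = 4.4721, so q_1 = (-0.8944, 0.0000, 0.4472).
r_{12} = q_1·w_2 = 3.5777.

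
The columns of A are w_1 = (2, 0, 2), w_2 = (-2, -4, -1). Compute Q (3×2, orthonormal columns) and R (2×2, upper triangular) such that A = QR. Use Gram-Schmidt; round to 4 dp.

Q = [[0.7071, -0.1231], [0.0000, -0.9847], [0.7071, 0.1231]], R = [[2.8284, -2.1213], [0.0000, 4.0620]]

w_1 = (2, 0, 2); ‖w_1‖ = 2.8284, so e_1 = (0.7071, 0.0000, 0.7071).
e_1·w_2 = 0.7071·(-2) + 0.0000·(-4) + 0.7071·(-1) = -2.1213.
u_2 = w_2 + 2.1213·e_1 = (-0.5000, -4.0000, 0.5000).
‖u_2‖ = 4.0620, so e_2 = (-0.1231, -0.9847, 0.1231).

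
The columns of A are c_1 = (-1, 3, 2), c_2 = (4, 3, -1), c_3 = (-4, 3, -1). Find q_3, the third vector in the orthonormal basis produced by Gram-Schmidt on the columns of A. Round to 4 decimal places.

q_3 = (-0.4777, 0.3715, -0.7961)

c_1 = (-1, 3, 2); ‖c_1‖ = 3.7417, so q_1 = (-0.2673, 0.8018, 0.5345).
q_1·c_2 = (-0.2673)·4 + 0.8018·3 + 0.5345·(-1) = 0.8018.
u_2 = c_2 − 0.8018·q_1 = (4.2143, 2.3571, -1.4286).
‖u_2‖ = 5.0356, so q_2 = (0.8369, 0.4681, -0.2837).
q_1·c_3 = (-0.2673)·(-4) + 0.8018·3 + 0.5345·(-1) = 2.9399; q_2·c_3 = 0.8369·(-4) + 0.4681·3 + (-0.2837)·(-1) = -1.6596.
u_3 = c_3 − 2.9399·q_1 + 1.6596·q_2 = (-1.8254, 1.4197, -3.0423).
‖u_3‖ = 3.8214, so q_3 = (-0.4777, 0.3715, -0.7961).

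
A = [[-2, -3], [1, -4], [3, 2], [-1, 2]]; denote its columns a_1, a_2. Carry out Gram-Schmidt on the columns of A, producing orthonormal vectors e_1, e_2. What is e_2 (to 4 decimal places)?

a_1 = (-2, 1, 3, -1); ‖a_1‖ = 3.8730, so e_1 = (-0.5164, 0.2582, 0.7746, -0.2582).
e_1·a_2 = (-0.5164)·(-3) + 0.2582·(-4) + 0.7746·2 + (-0.2582)·2 = 1.5492.
u_2 = a_2 − 1.5492·e_1 = (-2.2000, -4.4000, 0.8000, 2.4000).
‖u_2‖ = 5.5317, so e_2 = (-0.3977, -0.7954, 0.1446, 0.4339).

e_2 = (-0.3977, -0.7954, 0.1446, 0.4339)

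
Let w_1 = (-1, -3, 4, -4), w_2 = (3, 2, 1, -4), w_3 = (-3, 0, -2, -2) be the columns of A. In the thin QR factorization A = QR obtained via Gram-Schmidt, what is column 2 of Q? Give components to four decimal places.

e_2 = (0.6264, 0.5349, -0.0091, -0.5669)

w_1 = (-1, -3, 4, -4); ‖w_1‖ = 6.4807, so e_1 = (-0.1543, -0.4629, 0.6172, -0.6172).
e_1·w_2 = (-0.1543)·3 + (-0.4629)·2 + 0.6172·1 + (-0.6172)·(-4) = 1.6973.
u_2 = w_2 − 1.6973·e_1 = (3.2619, 2.7857, -0.0476, -2.9524).
‖u_2‖ = 5.2076, so e_2 = (0.6264, 0.5349, -0.0091, -0.5669).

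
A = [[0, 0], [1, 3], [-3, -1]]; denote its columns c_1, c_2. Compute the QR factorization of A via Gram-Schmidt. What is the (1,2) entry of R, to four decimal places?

r_{12} = 1.8974

c_1 = (0, 1, -3); ‖c_1‖ = 3.1623, so q_1 = (0.0000, 0.3162, -0.9487).
r_{12} = q_1·c_2 = 1.8974.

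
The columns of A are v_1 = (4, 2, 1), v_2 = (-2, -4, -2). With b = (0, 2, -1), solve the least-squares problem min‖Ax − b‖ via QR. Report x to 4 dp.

x = (-0.2000, -0.4000)

v_1 = (4, 2, 1); ‖v_1‖ = 4.5826, so e_1 = (0.8729, 0.4364, 0.2182).
e_1·v_2 = 0.8729·(-2) + 0.4364·(-4) + 0.2182·(-2) = -3.9279.
u_2 = v_2 + 3.9279·e_1 = (1.4286, -2.2857, -1.1429).
‖u_2‖ = 2.9277, so e_2 = (0.4880, -0.7807, -0.3904).
Qᵀb = (0.6547, -1.1711).
Back-substitute: x_2 = -1.1711/2.9277 = -0.4000.
x_1 = (0.6547 + 3.9279·(-0.4000))/4.5826 = -0.2000.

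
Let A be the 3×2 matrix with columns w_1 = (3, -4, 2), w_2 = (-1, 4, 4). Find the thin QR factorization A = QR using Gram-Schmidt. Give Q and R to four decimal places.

q_1 = w_1/‖w_1‖ = (3, -4, 2)/5.3852 = (0.5571, -0.7428, 0.3714).
r_{12} = q_1·w_2 = -2.0426.
u_2 = w_2 + 2.0426·q_1 = (0.1379, 2.4828, 4.7586).
‖u_2‖ = 5.3691, so q_2 = (0.0257, 0.4624, 0.8863).

Q = [[0.5571, 0.0257], [-0.7428, 0.4624], [0.3714, 0.8863]], R = [[5.3852, -2.0426], [0.0000, 5.3691]]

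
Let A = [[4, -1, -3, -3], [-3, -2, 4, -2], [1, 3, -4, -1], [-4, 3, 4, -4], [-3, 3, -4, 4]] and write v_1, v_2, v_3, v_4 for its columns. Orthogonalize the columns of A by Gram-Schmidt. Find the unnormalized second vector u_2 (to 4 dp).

u_2 = (0.2549, -2.9412, 3.3137, 1.7451, 2.0588)

v_1 = (4, -3, 1, -4, -3); ‖v_1‖ = 7.1414, so e_1 = (0.5601, -0.4201, 0.1400, -0.5601, -0.4201).
e_1·v_2 = 0.5601·(-1) + (-0.4201)·(-2) + 0.1400·3 + (-0.5601)·3 + (-0.4201)·3 = -2.2404.
u_2 = v_2 + 2.2404·e_1 = (0.2549, -2.9412, 3.3137, 1.7451, 2.0588).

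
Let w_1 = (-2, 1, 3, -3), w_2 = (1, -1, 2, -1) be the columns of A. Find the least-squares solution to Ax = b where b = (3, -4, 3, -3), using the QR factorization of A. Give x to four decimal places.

x = (-0.3200, 2.5600)

w_1 = (-2, 1, 3, -3); ‖w_1‖ = 4.7958, so e_1 = (-0.4170, 0.2085, 0.6255, -0.6255).
e_1·w_2 = (-0.4170)·1 + 0.2085·(-1) + 0.6255·2 + (-0.6255)·(-1) = 1.2511.
u_2 = w_2 − 1.2511·e_1 = (1.5217, -1.2609, 1.2174, -0.2174).
‖u_2‖ = 2.3313, so e_2 = (0.6528, -0.5409, 0.5222, -0.0933).
Qᵀb = (1.6681, 5.9680).
Back-substitute: x_2 = 5.9680/2.3313 = 2.5600.
x_1 = (1.6681 − 1.2511·2.5600)/4.7958 = -0.3200.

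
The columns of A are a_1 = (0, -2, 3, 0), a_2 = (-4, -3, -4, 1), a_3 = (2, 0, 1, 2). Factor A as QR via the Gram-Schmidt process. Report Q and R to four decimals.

Q = [[0.0000, -0.6386, 0.4428], [-0.5547, -0.6263, -0.1579], [0.8321, -0.4176, -0.1053], [0.0000, 0.1597, 0.8763]], R = [[3.6056, -1.6641, 0.8321], [0.0000, 6.2634, -1.3755], [0.0000, 0.0000, 2.5329]]

a_1 = (0, -2, 3, 0); ‖a_1‖ = 3.6056, so e_1 = (0.0000, -0.5547, 0.8321, 0.0000).
e_1·a_2 = 0.0000·(-4) + (-0.5547)·(-3) + 0.8321·(-4) + 0.0000·1 = -1.6641.
u_2 = a_2 + 1.6641·e_1 = (-4.0000, -3.9231, -2.6154, 1.0000).
‖u_2‖ = 6.2634, so e_2 = (-0.6386, -0.6263, -0.4176, 0.1597).
e_1·a_3 = 0.0000·2 + (-0.5547)·0 + 0.8321·1 + 0.0000·2 = 0.8321; e_2·a_3 = (-0.6386)·2 + (-0.6263)·0 + (-0.4176)·1 + 0.1597·2 = -1.3755.
u_3 = a_3 − 0.8321·e_1 + 1.3755·e_2 = (1.1216, -0.4000, -0.2667, 2.2196).
‖u_3‖ = 2.5329, so e_3 = (0.4428, -0.1579, -0.1053, 0.8763).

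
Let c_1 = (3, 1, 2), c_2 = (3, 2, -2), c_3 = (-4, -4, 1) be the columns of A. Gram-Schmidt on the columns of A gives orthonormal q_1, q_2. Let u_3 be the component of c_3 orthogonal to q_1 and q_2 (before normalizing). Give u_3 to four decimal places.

q_1 = c_1/‖c_1‖ = (3, 1, 2)/3.7417 = (0.8018, 0.2673, 0.5345).
r_{12} = q_1·c_2 = 1.8708.
u_2 = c_2 − 1.8708·q_1 = (1.5000, 1.5000, -3.0000).
‖u_2‖ = 3.6742, so q_2 = (0.4082, 0.4082, -0.8165).
r_{13} = q_1·c_3 = -3.7417; r_{23} = q_2·c_3 = -4.0825.
u_3 = c_3 + 3.7417·q_1 + 4.0825·q_2 = (0.6667, -1.3333, -0.3333).

u_3 = (0.6667, -1.3333, -0.3333)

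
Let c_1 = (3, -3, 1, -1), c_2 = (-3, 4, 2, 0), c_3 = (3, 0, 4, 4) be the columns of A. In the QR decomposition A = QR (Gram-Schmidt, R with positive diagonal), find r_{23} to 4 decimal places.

r_{23} = 2.2816

c_1 = (3, -3, 1, -1); ‖c_1‖ = 4.4721, so q_1 = (0.6708, -0.6708, 0.2236, -0.2236).
q_1·c_2 = 0.6708·(-3) + (-0.6708)·4 + 0.2236·2 + (-0.2236)·0 = -4.2485.
u_2 = c_2 + 4.2485·q_1 = (-0.1500, 1.1500, 2.9500, -0.9500).
‖u_2‖ = 3.3091, so q_2 = (-0.0453, 0.3475, 0.8915, -0.2871).
r_{23} = q_2·c_3 = 2.2816.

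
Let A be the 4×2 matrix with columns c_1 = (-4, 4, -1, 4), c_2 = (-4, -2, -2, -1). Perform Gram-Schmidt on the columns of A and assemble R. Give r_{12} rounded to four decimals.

e_1 = c_1/‖c_1‖ = (-4, 4, -1, 4)/7.0000 = (-0.5714, 0.5714, -0.1429, 0.5714).
r_{12} = e_1·c_2 = 0.8571.

r_{12} = 0.8571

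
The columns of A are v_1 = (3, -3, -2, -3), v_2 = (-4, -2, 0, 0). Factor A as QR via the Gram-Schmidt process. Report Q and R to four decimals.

Q = [[0.5388, -0.7878], [-0.5388, -0.5946], [-0.3592, -0.0892], [-0.5388, -0.1338]], R = [[5.5678, -1.0776], [0.0000, 4.3404]]

v_1 = (3, -3, -2, -3); ‖v_1‖ = 5.5678, so e_1 = (0.5388, -0.5388, -0.3592, -0.5388).
e_1·v_2 = 0.5388·(-4) + (-0.5388)·(-2) + (-0.3592)·0 + (-0.5388)·0 = -1.0776.
u_2 = v_2 + 1.0776·e_1 = (-3.4194, -2.5806, -0.3871, -0.5806).
‖u_2‖ = 4.3404, so e_2 = (-0.7878, -0.5946, -0.0892, -0.1338).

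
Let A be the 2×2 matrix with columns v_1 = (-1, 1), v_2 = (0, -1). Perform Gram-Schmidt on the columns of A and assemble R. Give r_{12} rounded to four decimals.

e_1 = v_1/‖v_1‖ = (-1, 1)/1.4142 = (-0.7071, 0.7071).
r_{12} = e_1·v_2 = -0.7071.

r_{12} = -0.7071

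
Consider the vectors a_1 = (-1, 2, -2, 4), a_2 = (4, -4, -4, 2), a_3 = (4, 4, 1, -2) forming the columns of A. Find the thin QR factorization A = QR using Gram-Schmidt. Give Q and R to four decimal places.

q_1 = a_1/‖a_1‖ = (-1, 2, -2, 4)/5.0000 = (-0.2000, 0.4000, -0.4000, 0.8000).
r_{12} = q_1·a_2 = 0.8000.
u_2 = a_2 − 0.8000·q_1 = (4.1600, -4.3200, -3.6800, 1.3600).
‖u_2‖ = 7.1666, so q_2 = (0.5805, -0.6028, -0.5135, 0.1898).
r_{13} = q_1·a_3 = -1.2000; r_{23} = q_2·a_3 = -0.9823.
u_3 = a_3 + 1.2000·q_1 + 0.9823·q_2 = (4.3302, 3.8879, 0.0156, -0.8536).
‖u_3‖ = 5.8818, so q_3 = (0.7362, 0.6610, 0.0026, -0.1451).

Q = [[-0.2000, 0.5805, 0.7362], [0.4000, -0.6028, 0.6610], [-0.4000, -0.5135, 0.0026], [0.8000, 0.1898, -0.1451]], R = [[5.0000, 0.8000, -1.2000], [0.0000, 7.1666, -0.9823], [0.0000, 0.0000, 5.8818]]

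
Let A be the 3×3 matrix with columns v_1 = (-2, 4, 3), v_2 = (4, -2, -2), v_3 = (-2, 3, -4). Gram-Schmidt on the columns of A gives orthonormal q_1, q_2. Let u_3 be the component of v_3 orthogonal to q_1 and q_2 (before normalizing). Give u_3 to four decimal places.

u_3 = (-0.7170, 2.8679, -4.3019)

v_1 = (-2, 4, 3); ‖v_1‖ = 5.3852, so q_1 = (-0.3714, 0.7428, 0.5571).
q_1·v_2 = (-0.3714)·4 + 0.7428·(-2) + 0.5571·(-2) = -4.0853.
u_2 = v_2 + 4.0853·q_1 = (2.4828, 1.0345, 0.2759).
‖u_2‖ = 2.7038, so q_2 = (0.9183, 0.3826, 0.1020).
q_1·v_3 = (-0.3714)·(-2) + 0.7428·3 + 0.5571·(-4) = 0.7428; q_2·v_3 = 0.9183·(-2) + 0.3826·3 + 0.1020·(-4) = -1.0968.
u_3 = v_3 − 0.7428·q_1 + 1.0968·q_2 = (-0.7170, 2.8679, -4.3019).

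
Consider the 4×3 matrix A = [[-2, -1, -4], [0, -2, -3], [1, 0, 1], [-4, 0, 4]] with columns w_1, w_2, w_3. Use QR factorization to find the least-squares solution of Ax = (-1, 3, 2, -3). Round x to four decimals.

w_1 = (-2, 0, 1, -4); ‖w_1‖ = 4.5826, so e_1 = (-0.4364, 0.0000, 0.2182, -0.8729).
e_1·w_2 = (-0.4364)·(-1) + 0.0000·(-2) + 0.2182·0 + (-0.8729)·0 = 0.4364.
u_2 = w_2 − 0.4364·e_1 = (-0.8095, -2.0000, -0.0952, 0.3810).
‖u_2‖ = 2.1931, so e_2 = (-0.3691, -0.9120, -0.0434, 0.1737).
e_1·w_3 = (-0.4364)·(-4) + 0.0000·(-3) + 0.2182·1 + (-0.8729)·4 = -1.5275; e_2·w_3 = (-0.3691)·(-4) + (-0.9120)·(-3) + (-0.0434)·1 + 0.1737·4 = 4.8638.
u_3 = w_3 + 1.5275·e_1 − 4.8638·e_2 = (-2.8713, 1.4356, 1.5446, 1.8218).
‖u_3‖ = 4.0012, so e_3 = (-0.7176, 0.3588, 0.3860, 0.4553).
Qᵀb = (3.4915, -2.9747, 1.2001).
Back-substitute: x_3 = 1.2001/4.0012 = 0.2999.
x_2 = (-2.9747 − 4.8638·0.2999)/2.1931 = -2.0216.
x_1 = (3.4915 − 0.4364·(-2.0216) + 1.5275·0.2999)/4.5826 = 1.0544.

x = (1.0544, -2.0216, 0.2999)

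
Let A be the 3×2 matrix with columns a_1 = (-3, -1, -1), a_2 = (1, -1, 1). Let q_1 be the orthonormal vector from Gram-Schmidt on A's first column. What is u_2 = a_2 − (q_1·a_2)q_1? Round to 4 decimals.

a_1 = (-3, -1, -1); ‖a_1‖ = 3.3166, so q_1 = (-0.9045, -0.3015, -0.3015).
q_1·a_2 = (-0.9045)·1 + (-0.3015)·(-1) + (-0.3015)·1 = -0.9045.
u_2 = a_2 + 0.9045·q_1 = (0.1818, -1.2727, 0.7273).

u_2 = (0.1818, -1.2727, 0.7273)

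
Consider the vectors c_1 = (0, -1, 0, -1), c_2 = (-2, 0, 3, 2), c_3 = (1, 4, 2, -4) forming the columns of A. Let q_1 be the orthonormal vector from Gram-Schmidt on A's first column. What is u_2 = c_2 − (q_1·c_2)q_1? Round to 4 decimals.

c_1 = (0, -1, 0, -1); ‖c_1‖ = 1.4142, so q_1 = (0.0000, -0.7071, 0.0000, -0.7071).
q_1·c_2 = 0.0000·(-2) + (-0.7071)·0 + 0.0000·3 + (-0.7071)·2 = -1.4142.
u_2 = c_2 + 1.4142·q_1 = (-2.0000, -1.0000, 3.0000, 1.0000).

u_2 = (-2.0000, -1.0000, 3.0000, 1.0000)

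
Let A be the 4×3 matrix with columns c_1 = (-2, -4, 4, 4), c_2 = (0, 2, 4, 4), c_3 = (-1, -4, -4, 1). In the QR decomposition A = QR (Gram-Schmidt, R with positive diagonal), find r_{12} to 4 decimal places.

r_{12} = 3.3282

q_1 = c_1/‖c_1‖ = (-2, -4, 4, 4)/7.2111 = (-0.2774, -0.5547, 0.5547, 0.5547).
r_{12} = q_1·c_2 = 3.3282.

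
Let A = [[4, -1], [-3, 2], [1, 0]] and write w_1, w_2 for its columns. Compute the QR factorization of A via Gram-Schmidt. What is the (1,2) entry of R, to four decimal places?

w_1 = (4, -3, 1); ‖w_1‖ = 5.0990, so q_1 = (0.7845, -0.5883, 0.1961).
r_{12} = q_1·w_2 = -1.9612.

r_{12} = -1.9612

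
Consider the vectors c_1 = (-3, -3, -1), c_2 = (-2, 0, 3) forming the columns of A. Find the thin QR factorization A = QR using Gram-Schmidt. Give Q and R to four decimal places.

q_1 = c_1/‖c_1‖ = (-3, -3, -1)/4.3589 = (-0.6882, -0.6882, -0.2294).
r_{12} = q_1·c_2 = 0.6882.
u_2 = c_2 − 0.6882·q_1 = (-1.5263, 0.4737, 3.1579).
‖u_2‖ = 3.5393, so q_2 = (-0.4313, 0.1338, 0.8922).

Q = [[-0.6882, -0.4313], [-0.6882, 0.1338], [-0.2294, 0.8922]], R = [[4.3589, 0.6882], [0.0000, 3.5393]]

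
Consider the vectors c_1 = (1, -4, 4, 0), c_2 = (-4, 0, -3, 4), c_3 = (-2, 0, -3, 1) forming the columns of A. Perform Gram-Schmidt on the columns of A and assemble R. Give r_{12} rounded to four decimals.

r_{12} = -2.7852

c_1 = (1, -4, 4, 0); ‖c_1‖ = 5.7446, so q_1 = (0.1741, -0.6963, 0.6963, 0.0000).
r_{12} = q_1·c_2 = -2.7852.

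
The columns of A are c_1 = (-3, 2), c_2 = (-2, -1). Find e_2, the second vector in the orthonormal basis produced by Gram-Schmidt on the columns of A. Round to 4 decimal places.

e_2 = (-0.5547, -0.8321)

e_1 = c_1/‖c_1‖ = (-3, 2)/3.6056 = (-0.8321, 0.5547).
r_{12} = e_1·c_2 = 1.1094.
u_2 = c_2 − 1.1094·e_1 = (-1.0769, -1.6154).
‖u_2‖ = 1.9415, so e_2 = (-0.5547, -0.8321).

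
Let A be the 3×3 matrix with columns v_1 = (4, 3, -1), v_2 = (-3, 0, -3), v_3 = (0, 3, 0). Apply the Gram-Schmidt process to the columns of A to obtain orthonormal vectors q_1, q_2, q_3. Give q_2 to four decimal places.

v_1 = (4, 3, -1); ‖v_1‖ = 5.0990, so q_1 = (0.7845, 0.5883, -0.1961).
q_1·v_2 = 0.7845·(-3) + 0.5883·0 + (-0.1961)·(-3) = -1.7650.
u_2 = v_2 + 1.7650·q_1 = (-1.6154, 1.0385, -3.3462).
‖u_2‖ = 3.8581, so q_2 = (-0.4187, 0.2692, -0.8673).

q_2 = (-0.4187, 0.2692, -0.8673)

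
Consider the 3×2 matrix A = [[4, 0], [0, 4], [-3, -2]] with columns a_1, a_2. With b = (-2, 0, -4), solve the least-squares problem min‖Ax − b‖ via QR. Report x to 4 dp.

x = (0.0690, 0.3793)

q_1 = a_1/‖a_1‖ = (4, 0, -3)/5.0000 = (0.8000, 0.0000, -0.6000).
r_{12} = q_1·a_2 = 1.2000.
u_2 = a_2 − 1.2000·q_1 = (-0.9600, 4.0000, -1.2800).
‖u_2‖ = 4.3081, so q_2 = (-0.2228, 0.9285, -0.2971).
Qᵀb = (0.8000, 1.6341).
Back-substitute: x_2 = 1.6341/4.3081 = 0.3793.
x_1 = (0.8000 − 1.2000·0.3793)/5.0000 = 0.0690.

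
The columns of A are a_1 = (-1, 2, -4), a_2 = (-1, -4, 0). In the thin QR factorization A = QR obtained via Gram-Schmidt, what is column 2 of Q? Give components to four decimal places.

a_1 = (-1, 2, -4); ‖a_1‖ = 4.5826, so q_1 = (-0.2182, 0.4364, -0.8729).
q_1·a_2 = (-0.2182)·(-1) + 0.4364·(-4) + (-0.8729)·0 = -1.5275.
u_2 = a_2 + 1.5275·q_1 = (-1.3333, -3.3333, -1.3333).
‖u_2‖ = 3.8297, so q_2 = (-0.3482, -0.8704, -0.3482).

q_2 = (-0.3482, -0.8704, -0.3482)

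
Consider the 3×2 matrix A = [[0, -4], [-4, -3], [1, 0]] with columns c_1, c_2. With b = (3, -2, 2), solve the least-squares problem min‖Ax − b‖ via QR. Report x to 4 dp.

c_1 = (0, -4, 1); ‖c_1‖ = 4.1231, so q_1 = (0.0000, -0.9701, 0.2425).
q_1·c_2 = 0.0000·(-4) + (-0.9701)·(-3) + 0.2425·0 = 2.9104.
u_2 = c_2 − 2.9104·q_1 = (-4.0000, -0.1765, -0.7059).
‖u_2‖ = 4.0656, so q_2 = (-0.9839, -0.0434, -0.1736).
Qᵀb = (2.4254, -3.2120).
Back-substitute: x_2 = -3.2120/4.0656 = -0.7900.
x_1 = (2.4254 − 2.9104·(-0.7900))/4.1231 = 1.1459.

x = (1.1459, -0.7900)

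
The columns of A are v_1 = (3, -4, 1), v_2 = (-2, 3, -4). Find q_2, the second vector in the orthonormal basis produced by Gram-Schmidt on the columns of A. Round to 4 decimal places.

v_1 = (3, -4, 1); ‖v_1‖ = 5.0990, so q_1 = (0.5883, -0.7845, 0.1961).
q_1·v_2 = 0.5883·(-2) + (-0.7845)·3 + 0.1961·(-4) = -4.3146.
u_2 = v_2 + 4.3146·q_1 = (0.5385, -0.3846, -3.1538).
‖u_2‖ = 3.2225, so q_2 = (0.1671, -0.1194, -0.9787).

q_2 = (0.1671, -0.1194, -0.9787)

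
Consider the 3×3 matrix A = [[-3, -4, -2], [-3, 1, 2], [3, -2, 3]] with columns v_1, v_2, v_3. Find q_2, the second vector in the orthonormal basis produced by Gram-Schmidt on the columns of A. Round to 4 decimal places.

q_2 = (-0.8066, 0.2933, -0.5133)

v_1 = (-3, -3, 3); ‖v_1‖ = 5.1962, so q_1 = (-0.5774, -0.5774, 0.5774).
q_1·v_2 = (-0.5774)·(-4) + (-0.5774)·1 + 0.5774·(-2) = 0.5774.
u_2 = v_2 − 0.5774·q_1 = (-3.6667, 1.3333, -2.3333).
‖u_2‖ = 4.5461, so q_2 = (-0.8066, 0.2933, -0.5133).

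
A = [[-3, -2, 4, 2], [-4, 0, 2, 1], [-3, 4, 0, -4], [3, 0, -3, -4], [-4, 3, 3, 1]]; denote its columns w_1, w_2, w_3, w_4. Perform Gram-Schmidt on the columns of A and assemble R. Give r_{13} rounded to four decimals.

r_{13} = -5.3377

q_1 = w_1/‖w_1‖ = (-3, -4, -3, 3, -4)/7.6811 = (-0.3906, -0.5208, -0.3906, 0.3906, -0.5208).
r_{13} = q_1·w_3 = -5.3377.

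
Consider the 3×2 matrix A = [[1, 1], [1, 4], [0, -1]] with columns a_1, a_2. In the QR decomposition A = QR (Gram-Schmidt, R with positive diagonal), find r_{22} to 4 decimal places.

r_{22} = 2.3452

e_1 = a_1/‖a_1‖ = (1, 1, 0)/1.4142 = (0.7071, 0.7071, 0.0000).
r_{12} = e_1·a_2 = 3.5355.
u_2 = a_2 − 3.5355·e_1 = (-1.5000, 1.5000, -1.0000).
r_{22} = ‖u_2‖ = 2.3452.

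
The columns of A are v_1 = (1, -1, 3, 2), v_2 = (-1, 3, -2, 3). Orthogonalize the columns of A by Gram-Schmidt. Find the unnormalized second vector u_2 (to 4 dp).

v_1 = (1, -1, 3, 2); ‖v_1‖ = 3.8730, so q_1 = (0.2582, -0.2582, 0.7746, 0.5164).
q_1·v_2 = 0.2582·(-1) + (-0.2582)·3 + 0.7746·(-2) + 0.5164·3 = -1.0328.
u_2 = v_2 + 1.0328·q_1 = (-0.7333, 2.7333, -1.2000, 3.5333).

u_2 = (-0.7333, 2.7333, -1.2000, 3.5333)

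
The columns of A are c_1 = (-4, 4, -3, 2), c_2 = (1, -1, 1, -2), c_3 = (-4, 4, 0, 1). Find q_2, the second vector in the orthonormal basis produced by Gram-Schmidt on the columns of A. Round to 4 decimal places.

q_1 = c_1/‖c_1‖ = (-4, 4, -3, 2)/6.7082 = (-0.5963, 0.5963, -0.4472, 0.2981).
r_{12} = q_1·c_2 = -2.2361.
u_2 = c_2 + 2.2361·q_1 = (-0.3333, 0.3333, 0.0000, -1.3333).
‖u_2‖ = 1.4142, so q_2 = (-0.2357, 0.2357, 0.0000, -0.9428).

q_2 = (-0.2357, 0.2357, 0.0000, -0.9428)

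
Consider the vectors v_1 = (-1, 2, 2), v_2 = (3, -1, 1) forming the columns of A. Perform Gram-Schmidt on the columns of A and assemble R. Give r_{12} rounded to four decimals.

r_{12} = -1.0000

e_1 = v_1/‖v_1‖ = (-1, 2, 2)/3.0000 = (-0.3333, 0.6667, 0.6667).
r_{12} = e_1·v_2 = -1.0000.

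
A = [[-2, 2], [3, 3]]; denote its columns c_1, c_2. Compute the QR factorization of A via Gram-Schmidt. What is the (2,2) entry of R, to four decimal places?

c_1 = (-2, 3); ‖c_1‖ = 3.6056, so e_1 = (-0.5547, 0.8321).
e_1·c_2 = (-0.5547)·2 + 0.8321·3 = 1.3868.
u_2 = c_2 − 1.3868·e_1 = (2.7692, 1.8462).
r_{22} = ‖u_2‖ = 3.3282.

r_{22} = 3.3282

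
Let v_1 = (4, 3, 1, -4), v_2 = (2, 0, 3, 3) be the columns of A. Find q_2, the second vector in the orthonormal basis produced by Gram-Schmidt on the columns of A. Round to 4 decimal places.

q_2 = (0.4469, 0.0152, 0.6450, 0.6196)

v_1 = (4, 3, 1, -4); ‖v_1‖ = 6.4807, so q_1 = (0.6172, 0.4629, 0.1543, -0.6172).
q_1·v_2 = 0.6172·2 + 0.4629·0 + 0.1543·3 + (-0.6172)·3 = -0.1543.
u_2 = v_2 + 0.1543·q_1 = (2.0952, 0.0714, 3.0238, 2.9048).
‖u_2‖ = 4.6879, so q_2 = (0.4469, 0.0152, 0.6450, 0.6196).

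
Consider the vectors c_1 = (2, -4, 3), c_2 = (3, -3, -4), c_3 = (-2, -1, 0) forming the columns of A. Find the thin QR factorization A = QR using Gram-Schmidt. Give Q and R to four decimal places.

q_1 = c_1/‖c_1‖ = (2, -4, 3)/5.3852 = (0.3714, -0.7428, 0.5571).
r_{12} = q_1·c_2 = 1.1142.
u_2 = c_2 − 1.1142·q_1 = (2.5862, -2.1724, -4.6207).
‖u_2‖ = 5.7235, so q_2 = (0.4519, -0.3796, -0.8073).
r_{13} = q_1·c_3 = 0.0000; r_{23} = q_2·c_3 = -0.5242.
u_3 = c_3 + 0.0000·q_1 + 0.5242·q_2 = (-1.7632, -1.1989, -0.4232).
‖u_3‖ = 2.1738, so q_3 = (-0.8111, -0.5516, -0.1947).

Q = [[0.3714, 0.4519, -0.8111], [-0.7428, -0.3796, -0.5516], [0.5571, -0.8073, -0.1947]], R = [[5.3852, 1.1142, 0.0000], [0.0000, 5.7235, -0.5242], [0.0000, 0.0000, 2.1738]]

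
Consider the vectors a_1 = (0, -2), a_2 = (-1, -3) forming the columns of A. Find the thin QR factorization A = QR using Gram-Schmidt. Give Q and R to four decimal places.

a_1 = (0, -2); ‖a_1‖ = 2.0000, so q_1 = (0.0000, -1.0000).
q_1·a_2 = 0.0000·(-1) + (-1.0000)·(-3) = 3.0000.
u_2 = a_2 − 3.0000·q_1 = (-1.0000, 0.0000).
‖u_2‖ = 1.0000, so q_2 = (-1.0000, 0.0000).

Q = [[0.0000, -1.0000], [-1.0000, 0.0000]], R = [[2.0000, 3.0000], [0.0000, 1.0000]]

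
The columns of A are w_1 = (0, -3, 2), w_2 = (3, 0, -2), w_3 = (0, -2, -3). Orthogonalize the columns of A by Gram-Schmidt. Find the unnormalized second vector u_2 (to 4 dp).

u_2 = (3.0000, -0.9231, -1.3846)

w_1 = (0, -3, 2); ‖w_1‖ = 3.6056, so q_1 = (0.0000, -0.8321, 0.5547).
q_1·w_2 = 0.0000·3 + (-0.8321)·0 + 0.5547·(-2) = -1.1094.
u_2 = w_2 + 1.1094·q_1 = (3.0000, -0.9231, -1.3846).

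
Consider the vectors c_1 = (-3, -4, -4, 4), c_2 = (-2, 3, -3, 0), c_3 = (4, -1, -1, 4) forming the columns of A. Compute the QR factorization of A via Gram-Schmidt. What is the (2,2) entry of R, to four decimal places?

e_1 = c_1/‖c_1‖ = (-3, -4, -4, 4)/7.5498 = (-0.3974, -0.5298, -0.5298, 0.5298).
r_{12} = e_1·c_2 = 0.7947.
u_2 = c_2 − 0.7947·e_1 = (-1.6842, 3.4211, -2.5789, -0.4211).
r_{22} = ‖u_2‖ = 4.6226.

r_{22} = 4.6226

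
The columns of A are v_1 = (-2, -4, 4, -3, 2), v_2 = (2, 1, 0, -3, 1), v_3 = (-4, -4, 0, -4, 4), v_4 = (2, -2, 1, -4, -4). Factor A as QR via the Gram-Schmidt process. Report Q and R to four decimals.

e_1 = v_1/‖v_1‖ = (-2, -4, 4, -3, 2)/7.0000 = (-0.2857, -0.5714, 0.5714, -0.4286, 0.2857).
r_{12} = e_1·v_2 = 0.4286.
u_2 = v_2 − 0.4286·e_1 = (2.1224, 1.2449, -0.2449, -2.8163, 0.8776).
‖u_2‖ = 3.8492, so e_2 = (0.5514, 0.3234, -0.0636, -0.7317, 0.2280).
r_{13} = e_1·v_3 = 6.2857; r_{23} = e_2·v_3 = 0.3393.
u_3 = v_3 − 6.2857·e_1 − 0.3393·e_2 = (-2.3912, -0.5179, -3.5702, -1.0579, 2.1267).
‖u_3‖ = 4.9371, so e_3 = (-0.4843, -0.1049, -0.7232, -0.2143, 0.4308).
r_{14} = e_1·v_4 = 1.7143; r_{24} = e_2·v_4 = 2.4071; r_{34} = e_3·v_4 = -2.3480.
u_4 = v_4 − 1.7143·e_1 − 2.4071·e_2 + 2.3480·e_3 = (0.0253, -2.0452, -1.5244, -2.0072, -4.0271).
‖u_4‖ = 5.1724, so e_4 = (0.0049, -0.3954, -0.2947, -0.3881, -0.7786).

Q = [[-0.2857, 0.5514, -0.4843, 0.0049], [-0.5714, 0.3234, -0.1049, -0.3954], [0.5714, -0.0636, -0.7232, -0.2947], [-0.4286, -0.7317, -0.2143, -0.3881], [0.2857, 0.2280, 0.4308, -0.7786]], R = [[7.0000, 0.4286, 6.2857, 1.7143], [0.0000, 3.8492, 0.3393, 2.4071], [0.0000, 0.0000, 4.9371, -2.3480], [0.0000, 0.0000, 0.0000, 5.1724]]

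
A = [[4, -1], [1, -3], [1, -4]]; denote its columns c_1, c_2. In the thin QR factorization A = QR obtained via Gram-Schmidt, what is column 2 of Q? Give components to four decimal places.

e_1 = c_1/‖c_1‖ = (4, 1, 1)/4.2426 = (0.9428, 0.2357, 0.2357).
r_{12} = e_1·c_2 = -2.5927.
u_2 = c_2 + 2.5927·e_1 = (1.4444, -2.3889, -3.3889).
‖u_2‖ = 4.3906, so e_2 = (0.3290, -0.5441, -0.7718).

e_2 = (0.3290, -0.5441, -0.7718)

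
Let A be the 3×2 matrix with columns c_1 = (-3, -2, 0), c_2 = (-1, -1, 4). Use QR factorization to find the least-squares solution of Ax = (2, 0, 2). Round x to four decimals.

c_1 = (-3, -2, 0); ‖c_1‖ = 3.6056, so e_1 = (-0.8321, -0.5547, 0.0000).
e_1·c_2 = (-0.8321)·(-1) + (-0.5547)·(-1) + 0.0000·4 = 1.3868.
u_2 = c_2 − 1.3868·e_1 = (0.1538, -0.2308, 4.0000).
‖u_2‖ = 4.0096, so e_2 = (0.0384, -0.0576, 0.9976).
Qᵀb = (-1.6641, 2.0719).
Back-substitute: x_2 = 2.0719/4.0096 = 0.5167.
x_1 = (-1.6641 − 1.3868·0.5167)/3.6056 = -0.6603.

x = (-0.6603, 0.5167)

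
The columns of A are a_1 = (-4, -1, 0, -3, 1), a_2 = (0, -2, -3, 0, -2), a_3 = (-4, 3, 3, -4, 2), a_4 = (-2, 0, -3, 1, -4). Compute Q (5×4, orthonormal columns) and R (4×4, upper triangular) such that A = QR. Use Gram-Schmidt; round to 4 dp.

q_1 = a_1/‖a_1‖ = (-4, -1, 0, -3, 1)/5.1962 = (-0.7698, -0.1925, 0.0000, -0.5774, 0.1925).
r_{12} = q_1·a_2 = 0.0000.
u_2 = a_2 + 0.0000·q_1 = (0.0000, -2.0000, -3.0000, 0.0000, -2.0000).
‖u_2‖ = 4.1231, so q_2 = (0.0000, -0.4851, -0.7276, 0.0000, -0.4851).
r_{13} = q_1·a_3 = 5.1962; r_{23} = q_2·a_3 = -4.6082.
u_3 = a_3 − 5.1962·q_1 + 4.6082·q_2 = (0.0000, 1.7647, -0.3529, -1.0000, -1.2353).
‖u_3‖ = 2.4010, so q_3 = (0.0000, 0.7350, -0.1470, -0.4165, -0.5145).
r_{14} = q_1·a_4 = 0.1925; r_{24} = q_2·a_4 = 4.1231; r_{34} = q_3·a_4 = 2.0825.
u_4 = a_4 − 0.1925·q_1 − 4.1231·q_2 − 2.0825·q_3 = (-1.8519, 0.5064, 0.3061, 1.9785, -0.9656).
‖u_4‖ = 2.9370, so q_4 = (-0.6305, 0.1724, 0.1042, 0.6736, -0.3288).

Q = [[-0.7698, 0.0000, 0.0000, -0.6305], [-0.1925, -0.4851, 0.7350, 0.1724], [0.0000, -0.7276, -0.1470, 0.1042], [-0.5774, 0.0000, -0.4165, 0.6736], [0.1925, -0.4851, -0.5145, -0.3288]], R = [[5.1962, 0.0000, 5.1962, 0.1925], [0.0000, 4.1231, -4.6082, 4.1231], [0.0000, 0.0000, 2.4010, 2.0825], [0.0000, 0.0000, 0.0000, 2.9370]]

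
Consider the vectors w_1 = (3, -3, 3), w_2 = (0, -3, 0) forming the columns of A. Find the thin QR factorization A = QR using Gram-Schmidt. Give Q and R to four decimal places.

Q = [[0.5774, -0.4082], [-0.5774, -0.8165], [0.5774, -0.4082]], R = [[5.1962, 1.7321], [0.0000, 2.4495]]

q_1 = w_1/‖w_1‖ = (3, -3, 3)/5.1962 = (0.5774, -0.5774, 0.5774).
r_{12} = q_1·w_2 = 1.7321.
u_2 = w_2 − 1.7321·q_1 = (-1.0000, -2.0000, -1.0000).
‖u_2‖ = 2.4495, so q_2 = (-0.4082, -0.8165, -0.4082).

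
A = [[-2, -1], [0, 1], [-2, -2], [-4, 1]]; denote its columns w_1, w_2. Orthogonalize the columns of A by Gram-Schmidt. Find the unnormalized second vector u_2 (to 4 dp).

e_1 = w_1/‖w_1‖ = (-2, 0, -2, -4)/4.8990 = (-0.4082, 0.0000, -0.4082, -0.8165).
r_{12} = e_1·w_2 = 0.4082.
u_2 = w_2 − 0.4082·e_1 = (-0.8333, 1.0000, -1.8333, 1.3333).

u_2 = (-0.8333, 1.0000, -1.8333, 1.3333)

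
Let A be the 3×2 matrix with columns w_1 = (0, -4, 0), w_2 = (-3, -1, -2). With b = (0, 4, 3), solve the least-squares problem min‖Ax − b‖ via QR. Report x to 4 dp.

x = (-0.8846, -0.4615)

e_1 = w_1/‖w_1‖ = (0, -4, 0)/4.0000 = (0.0000, -1.0000, 0.0000).
r_{12} = e_1·w_2 = 1.0000.
u_2 = w_2 − 1.0000·e_1 = (-3.0000, 0.0000, -2.0000).
‖u_2‖ = 3.6056, so e_2 = (-0.8321, 0.0000, -0.5547).
Qᵀb = (-4.0000, -1.6641).
Back-substitute: x_2 = -1.6641/3.6056 = -0.4615.
x_1 = (-4.0000 − 1.0000·(-0.4615))/4.0000 = -0.8846.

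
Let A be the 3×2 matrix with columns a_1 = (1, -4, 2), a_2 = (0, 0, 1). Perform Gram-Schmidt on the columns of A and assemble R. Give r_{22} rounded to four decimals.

a_1 = (1, -4, 2); ‖a_1‖ = 4.5826, so e_1 = (0.2182, -0.8729, 0.4364).
e_1·a_2 = 0.2182·0 + (-0.8729)·0 + 0.4364·1 = 0.4364.
u_2 = a_2 − 0.4364·e_1 = (-0.0952, 0.3810, 0.8095).
r_{22} = ‖u_2‖ = 0.8997.

r_{22} = 0.8997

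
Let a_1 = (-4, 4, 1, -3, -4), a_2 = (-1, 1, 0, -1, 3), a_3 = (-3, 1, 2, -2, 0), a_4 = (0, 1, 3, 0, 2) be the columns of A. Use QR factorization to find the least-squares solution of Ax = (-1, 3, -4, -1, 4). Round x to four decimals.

x = (0.6014, 2.5102, -1.4145, -0.5763)

q_1 = a_1/‖a_1‖ = (-4, 4, 1, -3, -4)/7.6158 = (-0.5252, 0.5252, 0.1313, -0.3939, -0.5252).
r_{12} = q_1·a_2 = -0.1313.
u_2 = a_2 + 0.1313·q_1 = (-1.0690, 1.0690, 0.0172, -1.0517, 2.9310).
‖u_2‖ = 3.4616, so q_2 = (-0.3088, 0.3088, 0.0050, -0.3038, 0.8467).
r_{13} = q_1·a_3 = 3.1514; r_{23} = q_2·a_3 = 1.8528.
u_3 = a_3 − 3.1514·q_1 − 1.8528·q_2 = (-0.7727, -1.2273, 1.5770, -0.1957, 0.0863).
‖u_3‖ = 2.1531, so q_3 = (-0.3589, -0.5700, 0.7324, -0.0909, 0.0401).
r_{14} = q_1·a_4 = -0.1313; r_{24} = q_2·a_4 = 2.0172; r_{34} = q_3·a_4 = 1.7074.
u_4 = a_4 + 0.1313·q_1 − 2.0172·q_2 − 1.7074·q_3 = (1.1667, 1.4193, 1.7567, 0.7163, 0.1546).
‖u_4‖ = 2.6455, so q_4 = (0.4410, 0.5365, 0.6640, 0.2708, 0.0584).
Qᵀb = (-0.1313, 4.9060, -4.0296, -1.5247).
Back-substitute: x_4 = -1.5247/2.6455 = -0.5763.
x_3 = (-4.0296 − 1.7074·(-0.5763))/2.1531 = -1.4145.
x_2 = (4.9060 − 1.8528·(-1.4145) − 2.0172·(-0.5763))/3.4616 = 2.5102.
x_1 = (-0.1313 + 0.1313·2.5102 − 3.1514·(-1.4145) + 0.1313·(-0.5763))/7.6158 = 0.6014.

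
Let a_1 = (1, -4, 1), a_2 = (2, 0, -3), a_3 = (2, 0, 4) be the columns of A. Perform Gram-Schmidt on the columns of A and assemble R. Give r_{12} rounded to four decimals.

a_1 = (1, -4, 1); ‖a_1‖ = 4.2426, so e_1 = (0.2357, -0.9428, 0.2357).
r_{12} = e_1·a_2 = -0.2357.

r_{12} = -0.2357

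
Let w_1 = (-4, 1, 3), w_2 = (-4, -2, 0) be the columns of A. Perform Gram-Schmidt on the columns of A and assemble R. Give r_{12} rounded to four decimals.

w_1 = (-4, 1, 3); ‖w_1‖ = 5.0990, so q_1 = (-0.7845, 0.1961, 0.5883).
r_{12} = q_1·w_2 = 2.7456.

r_{12} = 2.7456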